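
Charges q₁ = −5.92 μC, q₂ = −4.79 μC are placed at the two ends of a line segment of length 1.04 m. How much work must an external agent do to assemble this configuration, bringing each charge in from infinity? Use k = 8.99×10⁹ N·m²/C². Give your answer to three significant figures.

0.245 J

The work to assemble the configuration equals its total potential energy, U = Σ kqᵢqⱼ/rᵢⱼ over all pairs.
The separation is r = 1.04 m.
U = (0.245) = 0.245 J.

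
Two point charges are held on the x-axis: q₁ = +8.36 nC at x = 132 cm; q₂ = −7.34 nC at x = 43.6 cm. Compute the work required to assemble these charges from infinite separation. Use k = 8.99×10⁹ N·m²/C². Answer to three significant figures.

-6.24×10⁻⁷ J

The assembly work is the sum of pairwise potential energies, U = Σ_{i<j} kqᵢqⱼ/rᵢⱼ.
Pair separations: r₁₂ = 0.884 m.
U = (-6.24×10⁻⁷) = -6.24×10⁻⁷ J.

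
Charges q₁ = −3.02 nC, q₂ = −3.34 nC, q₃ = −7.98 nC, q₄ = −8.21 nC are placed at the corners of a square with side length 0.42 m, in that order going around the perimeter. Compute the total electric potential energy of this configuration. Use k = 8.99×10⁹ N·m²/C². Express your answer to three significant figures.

3.50×10⁻⁶ J

The assembly work is the sum of pairwise potential energies, U = Σ_{i<j} kqᵢqⱼ/rᵢⱼ.
The four side pairs have separation 0.420 m and the two diagonal pairs 0.594 m.
Summing all 6 pair terms gives U = 3.50×10⁻⁶ J.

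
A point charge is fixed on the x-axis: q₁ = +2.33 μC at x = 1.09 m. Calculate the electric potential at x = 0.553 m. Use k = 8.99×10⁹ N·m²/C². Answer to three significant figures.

3.90×10⁴ V

Electric potential is a scalar, so the contributions from each charge add algebraically: V = Σ kqᵢ/rᵢ.
V = k[(2.33×10⁻⁶)/(0.537)] = 3.90×10⁴ V.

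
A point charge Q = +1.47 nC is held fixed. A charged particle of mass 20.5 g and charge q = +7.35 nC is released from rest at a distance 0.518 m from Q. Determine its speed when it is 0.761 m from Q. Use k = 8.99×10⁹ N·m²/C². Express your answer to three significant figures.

Only the electrostatic force acts, so mechanical energy is conserved: ½mv² = U₁ − U₂ = kQq(1/r₁ − 1/r₂).
U₁ − U₂ = (8.99×10⁹ N·m²/C²)(1.47×10⁻⁹ C)(7.35×10⁻⁹ C)(1/0.518 − 1/0.761) = 5.99×10⁻⁸ J.
v = √(2·5.99×10⁻⁸/0.0205) = 2.42×10⁻³ m/s.

2.42×10⁻³ m/s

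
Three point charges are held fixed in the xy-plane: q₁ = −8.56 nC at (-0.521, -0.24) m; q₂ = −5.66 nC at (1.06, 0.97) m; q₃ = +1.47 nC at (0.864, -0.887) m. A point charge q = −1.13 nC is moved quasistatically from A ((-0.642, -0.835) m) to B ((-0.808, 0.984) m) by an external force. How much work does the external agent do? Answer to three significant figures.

-6.25×10⁻⁸ J

For quasistatic motion the external work equals the change in potential energy: W_ext = qΔV = q(V_B − V_A).
At A: distances to the source charges are 0.607 m, 2.48 m, 1.51 m; V_A = Σ kqᵢ/rᵢ = -138 V.
At B: distances to the source charges are 1.26 m, 1.87 m, 2.51 m; V_B = Σ kqᵢ/rᵢ = -83.2 V.
ΔV = V_B − V_A = 55.3 V.
W_ext = qΔV = (-1.13×10⁻⁹ C)(55.3 V) = -6.25×10⁻⁸ J.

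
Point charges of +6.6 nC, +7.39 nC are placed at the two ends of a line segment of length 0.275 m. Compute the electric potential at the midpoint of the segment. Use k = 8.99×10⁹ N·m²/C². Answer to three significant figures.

915 V

The total potential is the scalar sum of each charge's contribution, V = Σ kqᵢ/rᵢ.
Each charge is 0.138 m from the midpoint.
V = k[(6.60×10⁻⁹)/(0.138) + (7.39×10⁻⁹)/(0.138)] = 915 V.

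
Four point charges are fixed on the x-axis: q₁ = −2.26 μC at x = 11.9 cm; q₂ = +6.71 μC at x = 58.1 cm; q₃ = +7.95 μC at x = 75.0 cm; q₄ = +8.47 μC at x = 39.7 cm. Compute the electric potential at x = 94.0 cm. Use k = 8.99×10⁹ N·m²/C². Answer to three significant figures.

6.60×10⁵ V

Electric potential is a scalar, so the contributions from each charge add algebraically: V = Σ kqᵢ/rᵢ.
Distances from the field point to each charge: r₁ = 0.821 m, r₂ = 0.359 m, r₃ = 0.190 m, r₄ = 0.543 m.
V = k[(-2.26×10⁻⁶)/(0.821) + (6.71×10⁻⁶)/(0.359) + (7.95×10⁻⁶)/(0.190) + (8.47×10⁻⁶)/(0.543)] = 6.60×10⁵ V.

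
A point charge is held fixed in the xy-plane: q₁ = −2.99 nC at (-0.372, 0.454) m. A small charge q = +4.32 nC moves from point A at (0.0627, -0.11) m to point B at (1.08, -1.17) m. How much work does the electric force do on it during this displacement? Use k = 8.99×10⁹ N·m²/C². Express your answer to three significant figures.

The work done by the electric force is W_field = −ΔU = −q(V_B − V_A) = q(V_A − V_B).
At A: distance to the source charge is 0.712 m; V_A = kq₁/r = -37.7 V.
At B: distance to the source charge is 2.18 m; V_B = kq₁/r = -12.3 V.
ΔV = V_B − V_A = 25.4 V.
W_field = −qΔV = −(4.32×10⁻⁹ C)(25.4 V) = -1.10×10⁻⁷ J.

-1.10×10⁻⁷ J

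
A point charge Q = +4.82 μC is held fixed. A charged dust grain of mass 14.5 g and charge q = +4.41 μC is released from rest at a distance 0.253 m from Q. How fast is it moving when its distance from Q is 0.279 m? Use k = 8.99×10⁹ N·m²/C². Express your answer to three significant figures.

3.12 m/s

Only the electrostatic force acts, so mechanical energy is conserved: ½mv² = U₁ − U₂ = kQq(1/r₁ − 1/r₂).
U₁ − U₂ = (8.99×10⁹ N·m²/C²)(4.82×10⁻⁶ C)(4.41×10⁻⁶ C)(1/0.253 − 1/0.279) = 0.0704 J.
v = √(2·0.0704/0.0145) = 3.12 m/s.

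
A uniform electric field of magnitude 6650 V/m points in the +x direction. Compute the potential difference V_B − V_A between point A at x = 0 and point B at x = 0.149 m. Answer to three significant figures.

-991 V

In a uniform field, potential decreases in the direction of E: V_B − V_A = −E·Δx.
V_B − V_A = −(6650 V/m)(0.149 m) = -991 V.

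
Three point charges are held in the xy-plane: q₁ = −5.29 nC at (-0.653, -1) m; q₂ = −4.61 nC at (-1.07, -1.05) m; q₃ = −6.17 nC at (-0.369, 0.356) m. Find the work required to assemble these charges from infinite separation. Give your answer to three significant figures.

8.97×10⁻⁷ J

The assembly work is the sum of pairwise potential energies, U = Σ_{i<j} kqᵢqⱼ/rᵢⱼ.
Pair separations: r₁₂ = 0.420 m, r₁₃ = 1.39 m, r₂₃ = 1.57 m.
U = (5.22×10⁻⁷) + (2.12×10⁻⁷) + (1.63×10⁻⁷) = 8.97×10⁻⁷ J.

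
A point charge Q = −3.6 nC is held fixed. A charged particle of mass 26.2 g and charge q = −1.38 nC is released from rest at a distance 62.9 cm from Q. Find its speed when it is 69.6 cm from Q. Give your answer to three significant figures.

7.22×10⁻⁴ m/s

Only the electrostatic force acts, so mechanical energy is conserved: ½mv² = U₁ − U₂ = kQq(1/r₁ − 1/r₂).
U₁ − U₂ = (8.99×10⁹ N·m²/C²)(-3.60×10⁻⁹ C)(-1.38×10⁻⁹ C)(1/0.629 − 1/0.696) = 6.84×10⁻⁹ J.
v = √(2·6.84×10⁻⁹/0.0262) = 7.22×10⁻⁴ m/s.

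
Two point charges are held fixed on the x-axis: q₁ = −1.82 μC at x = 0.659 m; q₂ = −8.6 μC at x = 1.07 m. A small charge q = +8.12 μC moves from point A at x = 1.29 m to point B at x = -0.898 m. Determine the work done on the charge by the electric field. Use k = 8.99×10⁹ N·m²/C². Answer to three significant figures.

-2.66 J

The work done by the electric force is W_field = −ΔU = −q(V_B − V_A) = q(V_A − V_B).
At A: distances to the source charges are 0.631 m, 0.220 m; V_A = Σ kqᵢ/rᵢ = -3.77×10⁵ V.
At B: distances to the source charges are 1.56 m, 1.97 m; V_B = Σ kqᵢ/rᵢ = -4.98×10⁴ V.
ΔV = V_B − V_A = 3.28×10⁵ V.
W_field = −qΔV = −(8.12×10⁻⁶ C)(3.28×10⁵ V) = -2.66 J.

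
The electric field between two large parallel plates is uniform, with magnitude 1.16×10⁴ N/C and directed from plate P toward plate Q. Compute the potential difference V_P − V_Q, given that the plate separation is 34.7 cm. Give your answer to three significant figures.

In a uniform field, potential decreases in the direction of E: ΔV = −E·d for a displacement d parallel to E.
Going from Q to P is a displacement of 34.7 cm opposite to the field, so V_P − V_Q = +Ed = 4030 V.

4030 V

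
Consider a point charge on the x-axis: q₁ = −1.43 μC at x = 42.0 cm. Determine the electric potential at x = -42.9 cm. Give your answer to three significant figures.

-1.51×10⁴ V

The total potential is the scalar sum of each charge's contribution, V = Σ kqᵢ/rᵢ.
V = k[(-1.43×10⁻⁶)/(0.849)] = -1.51×10⁴ V.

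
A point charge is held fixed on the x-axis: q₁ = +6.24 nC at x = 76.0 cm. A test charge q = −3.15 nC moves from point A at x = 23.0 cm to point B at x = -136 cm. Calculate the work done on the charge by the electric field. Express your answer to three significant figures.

The work done by the electric force is W_field = −ΔU = −q(V_B − V_A) = q(V_A − V_B).
At A: distance to the source charge is 0.530 m; V_A = kq₁/r = 106 V.
At B: distance to the source charge is 2.12 m; V_B = kq₁/r = 26.5 V.
ΔV = V_B − V_A = -79.4 V.
W_field = −qΔV = −(-3.15×10⁻⁹ C)(-79.4 V) = -2.50×10⁻⁷ J.

-2.50×10⁻⁷ J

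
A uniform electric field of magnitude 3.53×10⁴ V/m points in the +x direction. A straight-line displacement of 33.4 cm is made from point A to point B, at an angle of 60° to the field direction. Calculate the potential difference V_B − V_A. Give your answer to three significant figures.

Only the component of displacement along E changes the potential: ΔV = −E·d·cosθ.
ΔV = −(3.53×10⁴ V/m)(0.334 m)cos60° = -5900 V.

-5900 V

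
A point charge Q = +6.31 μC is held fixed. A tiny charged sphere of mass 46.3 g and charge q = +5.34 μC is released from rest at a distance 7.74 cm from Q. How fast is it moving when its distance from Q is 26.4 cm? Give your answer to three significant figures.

10.9 m/s

Only the electrostatic force acts, so mechanical energy is conserved: ½mv² = U₁ − U₂ = kQq(1/r₁ − 1/r₂).
U₁ − U₂ = (8.99×10⁹ N·m²/C²)(6.31×10⁻⁶ C)(5.34×10⁻⁶ C)(1/0.0774 − 1/0.264) = 2.77 J.
v = √(2·2.77/0.0463) = 10.9 m/s.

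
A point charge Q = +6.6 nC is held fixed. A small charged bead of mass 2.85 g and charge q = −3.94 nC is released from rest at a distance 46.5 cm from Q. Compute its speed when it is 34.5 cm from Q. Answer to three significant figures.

0.0111 m/s

Only the electrostatic force acts, so mechanical energy is conserved: ½mv² = U₁ − U₂ = kQq(1/r₁ − 1/r₂).
U₁ − U₂ = (8.99×10⁹ N·m²/C²)(6.60×10⁻⁹ C)(-3.94×10⁻⁹ C)(1/0.465 − 1/0.345) = 1.75×10⁻⁷ J.
v = √(2·1.75×10⁻⁷/2.85×10⁻³) = 0.0111 m/s.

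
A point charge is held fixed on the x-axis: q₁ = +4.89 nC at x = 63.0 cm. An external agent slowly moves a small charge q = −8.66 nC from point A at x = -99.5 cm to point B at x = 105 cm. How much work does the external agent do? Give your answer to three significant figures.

-6.72×10⁻⁷ J

For quasistatic motion the external work equals the change in potential energy: W_ext = qΔV = q(V_B − V_A).
At A: distance to the source charge is 1.62 m; V_A = kq₁/r = 27.1 V.
At B: distance to the source charge is 0.420 m; V_B = kq₁/r = 105 V.
ΔV = V_B − V_A = 77.6 V.
W_ext = qΔV = (-8.66×10⁻⁹ C)(77.6 V) = -6.72×10⁻⁷ J.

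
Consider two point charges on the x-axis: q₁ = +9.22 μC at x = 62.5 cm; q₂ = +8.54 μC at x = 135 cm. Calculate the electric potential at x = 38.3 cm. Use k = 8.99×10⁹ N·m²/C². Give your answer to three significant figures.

4.22×10⁵ V

Electric potential is a scalar, so the contributions from each charge add algebraically: V = Σ kqᵢ/rᵢ.
Distances from the field point to each charge: r₁ = 0.242 m, r₂ = 0.967 m.
V = k[(9.22×10⁻⁶)/(0.242) + (8.54×10⁻⁶)/(0.967)] = 4.22×10⁵ V.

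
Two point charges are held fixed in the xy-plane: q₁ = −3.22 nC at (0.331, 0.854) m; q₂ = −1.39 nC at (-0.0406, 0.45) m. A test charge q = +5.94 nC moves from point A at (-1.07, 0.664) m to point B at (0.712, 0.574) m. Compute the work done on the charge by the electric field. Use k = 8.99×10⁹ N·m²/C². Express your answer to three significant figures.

The work done by the electric force is W_field = −ΔU = −q(V_B − V_A) = q(V_A − V_B).
At A: distances to the source charges are 1.41 m, 1.05 m; V_A = Σ kqᵢ/rᵢ = -32.4 V.
At B: distances to the source charges are 0.473 m, 0.763 m; V_B = Σ kqᵢ/rᵢ = -77.6 V.
ΔV = V_B − V_A = -45.2 V.
W_field = −qΔV = −(5.94×10⁻⁹ C)(-45.2 V) = 2.69×10⁻⁷ J.

2.69×10⁻⁷ J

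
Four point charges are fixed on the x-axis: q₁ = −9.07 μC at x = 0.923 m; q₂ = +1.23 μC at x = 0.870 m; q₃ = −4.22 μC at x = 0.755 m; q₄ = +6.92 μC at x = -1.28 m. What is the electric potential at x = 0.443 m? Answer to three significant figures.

-2.29×10⁵ V

The total potential is the scalar sum of each charge's contribution, V = Σ kqᵢ/rᵢ.
Distances from the field point to each charge: r₁ = 0.480 m, r₂ = 0.427 m, r₃ = 0.312 m, r₄ = 1.72 m.
V = k[(-9.07×10⁻⁶)/(0.480) + (1.23×10⁻⁶)/(0.427) + (-4.22×10⁻⁶)/(0.312) + (6.92×10⁻⁶)/(1.72)] = -2.29×10⁵ V.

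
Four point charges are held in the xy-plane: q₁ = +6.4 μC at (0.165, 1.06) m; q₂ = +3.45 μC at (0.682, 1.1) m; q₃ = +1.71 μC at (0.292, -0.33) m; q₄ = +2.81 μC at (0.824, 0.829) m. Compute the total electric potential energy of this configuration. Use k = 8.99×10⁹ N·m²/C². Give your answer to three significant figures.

1.04 J

The assembly work is the sum of pairwise potential energies, U = Σ_{i<j} kqᵢqⱼ/rᵢⱼ.
Pair separations: r₁₂ = 0.519 m, r₁₃ = 1.40 m, r₁₄ = 0.698 m, r₂₃ = 1.48 m, r₂₄ = 0.306 m, r₃₄ = 1.28 m.
Summing all 6 pair terms gives U = 1.04 J.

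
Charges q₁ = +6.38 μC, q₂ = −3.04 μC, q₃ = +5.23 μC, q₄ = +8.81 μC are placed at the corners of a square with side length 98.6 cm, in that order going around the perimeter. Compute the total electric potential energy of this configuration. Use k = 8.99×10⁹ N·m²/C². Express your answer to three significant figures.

0.653 J

The assembly work is the sum of pairwise potential energies, U = Σ_{i<j} kqᵢqⱼ/rᵢⱼ.
The four side pairs have separation 0.986 m and the two diagonal pairs 1.39 m.
Summing all 6 pair terms gives U = 0.653 J.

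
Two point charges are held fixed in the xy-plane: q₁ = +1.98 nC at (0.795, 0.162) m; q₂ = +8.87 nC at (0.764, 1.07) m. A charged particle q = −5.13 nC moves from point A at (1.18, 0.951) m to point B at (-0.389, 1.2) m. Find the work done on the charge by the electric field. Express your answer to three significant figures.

-6.39×10⁻⁷ J

The work done by the electric force is W_field = −ΔU = −q(V_B − V_A) = q(V_A − V_B).
At A: distances to the source charges are 0.878 m, 0.433 m; V_A = Σ kqᵢ/rᵢ = 205 V.
At B: distances to the source charges are 1.57 m, 1.16 m; V_B = Σ kqᵢ/rᵢ = 80.0 V.
ΔV = V_B − V_A = -125 V.
W_field = −qΔV = −(-5.13×10⁻⁹ C)(-125 V) = -6.39×10⁻⁷ J.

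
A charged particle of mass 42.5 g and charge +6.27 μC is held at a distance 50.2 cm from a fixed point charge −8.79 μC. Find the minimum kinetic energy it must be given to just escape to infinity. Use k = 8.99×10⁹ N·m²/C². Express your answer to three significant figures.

To just escape, total mechanical energy must reach zero at infinity: ½mv²_min + U = 0, so ½mv²_min = −U = |kQq|/r.
|U| = |kQq|/r = (8.99×10⁹ N·m²/C²)(8.79×10⁻⁶)(6.27×10⁻⁶)/(0.502) = 0.987 J.

0.987 J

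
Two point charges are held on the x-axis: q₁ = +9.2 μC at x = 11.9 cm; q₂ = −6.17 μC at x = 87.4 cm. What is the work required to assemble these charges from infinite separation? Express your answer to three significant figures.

The assembly work is the sum of pairwise potential energies, U = Σ_{i<j} kqᵢqⱼ/rᵢⱼ.
Pair separations: r₁₂ = 0.755 m.
U = (-0.676) = -0.676 J.

-0.676 J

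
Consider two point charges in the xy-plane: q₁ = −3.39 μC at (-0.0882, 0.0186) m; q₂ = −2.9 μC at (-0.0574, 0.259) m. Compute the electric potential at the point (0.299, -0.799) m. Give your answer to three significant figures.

The total potential is the scalar sum of each charge's contribution, V = Σ kqᵢ/rᵢ.
Distances from the field point to each charge: r₁ = 0.905 m, r₂ = 1.12 m.
V = k[(-3.39×10⁻⁶)/(0.905) + (-2.90×10⁻⁶)/(1.12)] = -5.70×10⁴ V.

-5.70×10⁴ V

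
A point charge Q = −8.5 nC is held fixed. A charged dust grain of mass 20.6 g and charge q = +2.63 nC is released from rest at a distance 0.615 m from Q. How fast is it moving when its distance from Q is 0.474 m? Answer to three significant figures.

Only the electrostatic force acts, so mechanical energy is conserved: ½mv² = U₁ − U₂ = kQq(1/r₁ − 1/r₂).
U₁ − U₂ = (8.99×10⁹ N·m²/C²)(-8.50×10⁻⁹ C)(2.63×10⁻⁹ C)(1/0.615 − 1/0.474) = 9.72×10⁻⁸ J.
v = √(2·9.72×10⁻⁸/0.0206) = 3.07×10⁻³ m/s.

3.07×10⁻³ m/s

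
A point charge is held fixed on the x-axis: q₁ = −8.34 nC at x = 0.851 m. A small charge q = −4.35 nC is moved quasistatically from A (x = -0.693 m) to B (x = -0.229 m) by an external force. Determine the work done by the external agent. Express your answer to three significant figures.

For quasistatic motion the external work equals the change in potential energy: W_ext = qΔV = q(V_B − V_A).
At A: distance to the source charge is 1.54 m; V_A = kq₁/r = -48.6 V.
At B: distance to the source charge is 1.08 m; V_B = kq₁/r = -69.4 V.
ΔV = V_B − V_A = -20.9 V.
W_ext = qΔV = (-4.35×10⁻⁹ C)(-20.9 V) = 9.08×10⁻⁸ J.

9.08×10⁻⁸ J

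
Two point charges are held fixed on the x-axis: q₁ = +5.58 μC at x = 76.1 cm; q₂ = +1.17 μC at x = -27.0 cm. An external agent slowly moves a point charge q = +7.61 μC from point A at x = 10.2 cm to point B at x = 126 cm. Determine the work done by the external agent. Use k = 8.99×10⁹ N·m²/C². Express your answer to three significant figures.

For quasistatic motion the external work equals the change in potential energy: W_ext = qΔV = q(V_B − V_A).
At A: distances to the source charges are 0.659 m, 0.372 m; V_A = Σ kqᵢ/rᵢ = 1.04×10⁵ V.
At B: distances to the source charges are 0.499 m, 1.53 m; V_B = Σ kqᵢ/rᵢ = 1.07×10⁵ V.
ΔV = V_B − V_A = 3010 V.
W_ext = qΔV = (7.61×10⁻⁶ C)(3010 V) = 0.0229 J.

0.0229 J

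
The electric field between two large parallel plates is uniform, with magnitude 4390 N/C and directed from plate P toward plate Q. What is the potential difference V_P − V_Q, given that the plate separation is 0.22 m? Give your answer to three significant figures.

966 V

In a uniform field, potential decreases in the direction of E: ΔV = −E·d for a displacement d parallel to E.
Going from Q to P is a displacement of 0.22 m opposite to the field, so V_P − V_Q = +Ed = 966 V.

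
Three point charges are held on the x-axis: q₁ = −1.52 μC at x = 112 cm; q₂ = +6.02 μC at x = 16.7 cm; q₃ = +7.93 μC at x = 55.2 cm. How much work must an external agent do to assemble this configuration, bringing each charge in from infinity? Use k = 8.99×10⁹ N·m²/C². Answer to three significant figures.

The work to assemble the configuration equals its total potential energy, U = Σ kqᵢqⱼ/rᵢⱼ over all pairs.
Pair separations: r₁₂ = 0.953 m, r₁₃ = 0.568 m, r₂₃ = 0.385 m.
U = (-0.0863) + (-0.191) + (1.11) = 0.838 J.

0.838 J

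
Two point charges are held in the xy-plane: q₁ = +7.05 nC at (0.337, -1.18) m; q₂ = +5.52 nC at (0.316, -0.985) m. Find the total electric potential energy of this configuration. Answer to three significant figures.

The work to assemble the configuration equals its total potential energy, U = Σ kqᵢqⱼ/rᵢⱼ over all pairs.
Pair separations: r₁₂ = 0.196 m.
U = (1.78×10⁻⁶) = 1.78×10⁻⁶ J.

1.78×10⁻⁶ J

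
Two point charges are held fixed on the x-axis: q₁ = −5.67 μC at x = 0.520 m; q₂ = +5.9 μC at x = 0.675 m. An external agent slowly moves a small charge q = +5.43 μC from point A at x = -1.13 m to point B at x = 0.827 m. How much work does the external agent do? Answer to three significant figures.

1.00 J

For quasistatic motion the external work equals the change in potential energy: W_ext = qΔV = q(V_B − V_A).
At A: distances to the source charges are 1.65 m, 1.80 m; V_A = Σ kqᵢ/rᵢ = -1510 V.
At B: distances to the source charges are 0.307 m, 0.152 m; V_B = Σ kqᵢ/rᵢ = 1.83×10⁵ V.
ΔV = V_B − V_A = 1.84×10⁵ V.
W_ext = qΔV = (5.43×10⁻⁶ C)(1.84×10⁵ V) = 1.00 J.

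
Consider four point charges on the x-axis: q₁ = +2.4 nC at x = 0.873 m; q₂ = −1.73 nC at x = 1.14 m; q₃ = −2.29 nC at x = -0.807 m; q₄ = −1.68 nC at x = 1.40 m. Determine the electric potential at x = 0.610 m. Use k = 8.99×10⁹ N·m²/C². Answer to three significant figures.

19.0 V

The total potential is the scalar sum of each charge's contribution, V = Σ kqᵢ/rᵢ.
Distances from the field point to each charge: r₁ = 0.263 m, r₂ = 0.530 m, r₃ = 1.42 m, r₄ = 0.790 m.
V = k[(2.40×10⁻⁹)/(0.263) + (-1.73×10⁻⁹)/(0.530) + (-2.29×10⁻⁹)/(1.42) + (-1.68×10⁻⁹)/(0.790)] = 19.0 V.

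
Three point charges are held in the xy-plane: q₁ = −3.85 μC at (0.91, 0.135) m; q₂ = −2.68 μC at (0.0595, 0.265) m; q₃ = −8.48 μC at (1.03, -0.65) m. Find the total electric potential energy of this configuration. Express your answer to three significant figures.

0.631 J

The assembly work is the sum of pairwise potential energies, U = Σ_{i<j} kqᵢqⱼ/rᵢⱼ.
Pair separations: r₁₂ = 0.860 m, r₁₃ = 0.794 m, r₂₃ = 1.33 m.
U = (0.108) + (0.370) + (0.153) = 0.631 J.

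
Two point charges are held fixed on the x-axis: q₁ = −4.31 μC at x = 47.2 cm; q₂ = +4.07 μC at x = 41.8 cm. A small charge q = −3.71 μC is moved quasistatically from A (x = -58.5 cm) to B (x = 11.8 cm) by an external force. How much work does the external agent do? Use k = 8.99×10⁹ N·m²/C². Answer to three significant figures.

-0.0471 J

For quasistatic motion the external work equals the change in potential energy: W_ext = qΔV = q(V_B − V_A).
At A: distances to the source charges are 1.06 m, 1.00 m; V_A = Σ kqᵢ/rᵢ = -178 V.
At B: distances to the source charges are 0.354 m, 0.300 m; V_B = Σ kqᵢ/rᵢ = 1.25×10⁴ V.
ΔV = V_B − V_A = 1.27×10⁴ V.
W_ext = qΔV = (-3.71×10⁻⁶ C)(1.27×10⁴ V) = -0.0471 J.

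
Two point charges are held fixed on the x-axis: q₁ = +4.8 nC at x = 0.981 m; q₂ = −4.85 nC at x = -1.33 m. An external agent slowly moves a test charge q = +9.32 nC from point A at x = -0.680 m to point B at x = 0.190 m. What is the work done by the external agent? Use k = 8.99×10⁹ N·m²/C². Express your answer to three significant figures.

6.24×10⁻⁷ J

For quasistatic motion the external work equals the change in potential energy: W_ext = qΔV = q(V_B − V_A).
At A: distances to the source charges are 1.66 m, 0.650 m; V_A = Σ kqᵢ/rᵢ = -41.1 V.
At B: distances to the source charges are 0.791 m, 1.52 m; V_B = Σ kqᵢ/rᵢ = 25.9 V.
ΔV = V_B − V_A = 67.0 V.
W_ext = qΔV = (9.32×10⁻⁹ C)(67.0 V) = 6.24×10⁻⁷ J.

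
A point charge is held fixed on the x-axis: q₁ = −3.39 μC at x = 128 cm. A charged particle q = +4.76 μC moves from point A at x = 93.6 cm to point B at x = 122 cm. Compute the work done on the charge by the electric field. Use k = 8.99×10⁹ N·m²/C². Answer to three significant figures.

2.00 J

The work done by the electric force is W_field = −ΔU = −q(V_B − V_A) = q(V_A − V_B).
At A: distance to the source charge is 0.344 m; V_A = kq₁/r = -8.86×10⁴ V.
At B: distance to the source charge is 0.0600 m; V_B = kq₁/r = -5.08×10⁵ V.
ΔV = V_B − V_A = -4.19×10⁵ V.
W_field = −qΔV = −(4.76×10⁻⁶ C)(-4.19×10⁵ V) = 2.00 J.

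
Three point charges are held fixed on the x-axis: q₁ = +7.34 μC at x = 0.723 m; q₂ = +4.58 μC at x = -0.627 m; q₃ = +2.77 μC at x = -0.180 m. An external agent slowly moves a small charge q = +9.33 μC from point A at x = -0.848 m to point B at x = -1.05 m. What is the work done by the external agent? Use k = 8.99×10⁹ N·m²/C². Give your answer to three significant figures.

-0.955 J

For quasistatic motion the external work equals the change in potential energy: W_ext = qΔV = q(V_B − V_A).
At A: distances to the source charges are 1.57 m, 0.221 m, 0.668 m; V_A = Σ kqᵢ/rᵢ = 2.66×10⁵ V.
At B: distances to the source charges are 1.77 m, 0.423 m, 0.870 m; V_B = Σ kqᵢ/rᵢ = 1.63×10⁵ V.
ΔV = V_B − V_A = -1.02×10⁵ V.
W_ext = qΔV = (9.33×10⁻⁶ C)(-1.02×10⁵ V) = -0.955 J.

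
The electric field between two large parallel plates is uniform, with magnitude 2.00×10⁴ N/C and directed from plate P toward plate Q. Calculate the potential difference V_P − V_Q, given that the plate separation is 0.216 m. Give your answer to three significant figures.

4320 V

In a uniform field, potential decreases in the direction of E: ΔV = −E·d for a displacement d parallel to E.
Going from Q to P is a displacement of 0.216 m opposite to the field, so V_P − V_Q = +Ed = 4320 V.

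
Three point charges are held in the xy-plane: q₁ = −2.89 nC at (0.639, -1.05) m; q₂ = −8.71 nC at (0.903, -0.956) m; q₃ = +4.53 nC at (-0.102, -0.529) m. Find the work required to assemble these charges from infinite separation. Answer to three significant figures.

3.53×10⁻⁷ J

The assembly work is the sum of pairwise potential energies, U = Σ_{i<j} kqᵢqⱼ/rᵢⱼ.
Pair separations: r₁₂ = 0.280 m, r₁₃ = 0.906 m, r₂₃ = 1.09 m.
U = (8.08×10⁻⁷) + (-1.30×10⁻⁷) + (-3.25×10⁻⁷) = 3.53×10⁻⁷ J.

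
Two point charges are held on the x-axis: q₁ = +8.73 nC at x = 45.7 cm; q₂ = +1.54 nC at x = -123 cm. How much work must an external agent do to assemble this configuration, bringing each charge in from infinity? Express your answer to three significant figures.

The work to assemble the configuration equals its total potential energy, U = Σ kqᵢqⱼ/rᵢⱼ over all pairs.
Pair separations: r₁₂ = 1.69 m.
U = (7.16×10⁻⁸) = 7.16×10⁻⁸ J.

7.16×10⁻⁸ J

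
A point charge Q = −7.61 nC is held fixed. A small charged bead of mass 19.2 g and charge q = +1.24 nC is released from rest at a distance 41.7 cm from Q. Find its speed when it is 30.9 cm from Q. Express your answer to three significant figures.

Only the electrostatic force acts, so mechanical energy is conserved: ½mv² = U₁ − U₂ = kQq(1/r₁ − 1/r₂).
U₁ − U₂ = (8.99×10⁹ N·m²/C²)(-7.61×10⁻⁹ C)(1.24×10⁻⁹ C)(1/0.417 − 1/0.309) = 7.11×10⁻⁸ J.
v = √(2·7.11×10⁻⁸/0.0192) = 2.72×10⁻³ m/s.

2.72×10⁻³ m/s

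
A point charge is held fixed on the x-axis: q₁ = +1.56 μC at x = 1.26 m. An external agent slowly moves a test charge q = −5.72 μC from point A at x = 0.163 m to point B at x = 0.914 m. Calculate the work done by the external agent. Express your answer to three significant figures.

-0.159 J

For quasistatic motion the external work equals the change in potential energy: W_ext = qΔV = q(V_B − V_A).
At A: distance to the source charge is 1.10 m; V_A = kq₁/r = 1.28×10⁴ V.
At B: distance to the source charge is 0.346 m; V_B = kq₁/r = 4.05×10⁴ V.
ΔV = V_B − V_A = 2.77×10⁴ V.
W_ext = qΔV = (-5.72×10⁻⁶ C)(2.77×10⁴ V) = -0.159 J.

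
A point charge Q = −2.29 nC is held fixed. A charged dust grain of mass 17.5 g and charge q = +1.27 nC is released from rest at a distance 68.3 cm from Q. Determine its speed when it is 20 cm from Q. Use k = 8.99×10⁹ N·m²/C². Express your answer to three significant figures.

Only the electrostatic force acts, so mechanical energy is conserved: ½mv² = U₁ − U₂ = kQq(1/r₁ − 1/r₂).
U₁ − U₂ = (8.99×10⁹ N·m²/C²)(-2.29×10⁻⁹ C)(1.27×10⁻⁹ C)(1/0.683 − 1/0.200) = 9.24×10⁻⁸ J.
v = √(2·9.24×10⁻⁸/0.0175) = 3.25×10⁻³ m/s.

3.25×10⁻³ m/s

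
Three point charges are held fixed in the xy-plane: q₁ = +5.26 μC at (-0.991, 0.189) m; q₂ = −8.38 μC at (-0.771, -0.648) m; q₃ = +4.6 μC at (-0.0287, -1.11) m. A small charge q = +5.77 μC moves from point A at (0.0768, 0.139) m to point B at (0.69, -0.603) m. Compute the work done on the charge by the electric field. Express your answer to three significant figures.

-0.0509 J

The work done by the electric force is W_field = −ΔU = −q(V_B − V_A) = q(V_A − V_B).
At A: distances to the source charges are 1.07 m, 1.16 m, 1.25 m; V_A = Σ kqᵢ/rᵢ = 1.21×10⁴ V.
At B: distances to the source charges are 1.86 m, 1.46 m, 0.880 m; V_B = Σ kqᵢ/rᵢ = 2.09×10⁴ V.
ΔV = V_B − V_A = 8820 V.
W_field = −qΔV = −(5.77×10⁻⁶ C)(8820 V) = -0.0509 J.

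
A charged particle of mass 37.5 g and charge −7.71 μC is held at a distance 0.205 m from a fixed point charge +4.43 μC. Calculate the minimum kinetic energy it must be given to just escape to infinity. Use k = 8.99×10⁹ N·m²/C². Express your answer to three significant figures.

To just escape, total mechanical energy must reach zero at infinity: ½mv²_min + U = 0, so ½mv²_min = −U = |kQq|/r.
|U| = |kQq|/r = (8.99×10⁹ N·m²/C²)(4.43×10⁻⁶)(7.71×10⁻⁶)/(0.205) = 1.50 J.

1.50 J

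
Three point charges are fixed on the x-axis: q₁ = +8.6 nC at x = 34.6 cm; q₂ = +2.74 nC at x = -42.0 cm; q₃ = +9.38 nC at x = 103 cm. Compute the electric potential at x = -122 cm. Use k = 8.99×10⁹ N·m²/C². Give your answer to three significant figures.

The total potential is the scalar sum of each charge's contribution, V = Σ kqᵢ/rᵢ.
Distances from the field point to each charge: r₁ = 1.57 m, r₂ = 0.800 m, r₃ = 2.25 m.
V = k[(8.60×10⁻⁹)/(1.57) + (2.74×10⁻⁹)/(0.800) + (9.38×10⁻⁹)/(2.25)] = 118 V.

118 V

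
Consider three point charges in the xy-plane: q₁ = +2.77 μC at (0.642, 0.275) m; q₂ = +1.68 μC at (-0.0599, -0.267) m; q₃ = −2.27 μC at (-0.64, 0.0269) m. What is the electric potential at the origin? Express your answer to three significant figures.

The total potential is the scalar sum of each charge's contribution, V = Σ kqᵢ/rᵢ.
Distances from the field point to each charge: r₁ = 0.698 m, r₂ = 0.274 m, r₃ = 0.641 m.
V = k[(2.77×10⁻⁶)/(0.698) + (1.68×10⁻⁶)/(0.274) + (-2.27×10⁻⁶)/(0.641)] = 5.90×10⁴ V.

5.90×10⁴ V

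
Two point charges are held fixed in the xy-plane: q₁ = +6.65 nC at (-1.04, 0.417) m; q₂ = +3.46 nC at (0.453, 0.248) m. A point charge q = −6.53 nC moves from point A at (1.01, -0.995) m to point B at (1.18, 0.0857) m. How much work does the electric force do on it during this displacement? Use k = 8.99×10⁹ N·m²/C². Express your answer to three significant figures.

The work done by the electric force is W_field = −ΔU = −q(V_B − V_A) = q(V_A − V_B).
At A: distances to the source charges are 2.49 m, 1.36 m; V_A = Σ kqᵢ/rᵢ = 46.9 V.
At B: distances to the source charges are 2.24 m, 0.745 m; V_B = Σ kqᵢ/rᵢ = 68.4 V.
ΔV = V_B − V_A = 21.5 V.
W_field = −qΔV = −(-6.53×10⁻⁹ C)(21.5 V) = 1.41×10⁻⁷ J.

1.41×10⁻⁷ J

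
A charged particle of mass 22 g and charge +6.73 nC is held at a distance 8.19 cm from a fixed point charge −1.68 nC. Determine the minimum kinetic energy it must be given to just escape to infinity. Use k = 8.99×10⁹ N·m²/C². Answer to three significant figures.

1.24×10⁻⁶ J

To just escape, total mechanical energy must reach zero at infinity: ½mv²_min + U = 0, so ½mv²_min = −U = |kQq|/r.
|U| = |kQq|/r = (8.99×10⁹ N·m²/C²)(1.68×10⁻⁹)(6.73×10⁻⁹)/(0.0819) = 1.24×10⁻⁶ J.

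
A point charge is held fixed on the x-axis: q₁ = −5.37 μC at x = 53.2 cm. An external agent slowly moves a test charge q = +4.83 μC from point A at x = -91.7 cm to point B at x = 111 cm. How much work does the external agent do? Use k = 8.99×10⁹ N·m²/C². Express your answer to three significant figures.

-0.242 J

For quasistatic motion the external work equals the change in potential energy: W_ext = qΔV = q(V_B − V_A).
At A: distance to the source charge is 1.45 m; V_A = kq₁/r = -3.33×10⁴ V.
At B: distance to the source charge is 0.578 m; V_B = kq₁/r = -8.35×10⁴ V.
ΔV = V_B − V_A = -5.02×10⁴ V.
W_ext = qΔV = (4.83×10⁻⁶ C)(-5.02×10⁴ V) = -0.242 J.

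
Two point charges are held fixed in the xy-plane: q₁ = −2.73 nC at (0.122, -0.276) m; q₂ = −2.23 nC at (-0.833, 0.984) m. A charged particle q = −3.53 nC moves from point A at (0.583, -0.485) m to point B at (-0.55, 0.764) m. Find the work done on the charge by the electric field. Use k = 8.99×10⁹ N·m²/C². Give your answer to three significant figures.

-6.15×10⁻⁸ J

The work done by the electric force is W_field = −ΔU = −q(V_B − V_A) = q(V_A − V_B).
At A: distances to the source charges are 0.506 m, 2.04 m; V_A = Σ kqᵢ/rᵢ = -58.3 V.
At B: distances to the source charges are 1.24 m, 0.358 m; V_B = Σ kqᵢ/rᵢ = -75.7 V.
ΔV = V_B − V_A = -17.4 V.
W_field = −qΔV = −(-3.53×10⁻⁹ C)(-17.4 V) = -6.15×10⁻⁸ J.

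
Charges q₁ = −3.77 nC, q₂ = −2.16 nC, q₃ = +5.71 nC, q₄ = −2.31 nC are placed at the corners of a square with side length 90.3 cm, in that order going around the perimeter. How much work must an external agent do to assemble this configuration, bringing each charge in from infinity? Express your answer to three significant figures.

-2.03×10⁻⁷ J

The assembly work is the sum of pairwise potential energies, U = Σ_{i<j} kqᵢqⱼ/rᵢⱼ.
The four side pairs have separation 0.903 m and the two diagonal pairs 1.28 m.
Summing all 6 pair terms gives U = -2.03×10⁻⁷ J.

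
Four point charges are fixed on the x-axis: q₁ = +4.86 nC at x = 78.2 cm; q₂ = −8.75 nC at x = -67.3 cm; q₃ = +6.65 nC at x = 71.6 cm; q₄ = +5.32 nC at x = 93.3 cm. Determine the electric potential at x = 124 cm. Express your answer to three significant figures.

324 V

The total potential is the scalar sum of each charge's contribution, V = Σ kqᵢ/rᵢ.
Distances from the field point to each charge: r₁ = 0.458 m, r₂ = 1.91 m, r₃ = 0.524 m, r₄ = 0.307 m.
V = k[(4.86×10⁻⁹)/(0.458) + (-8.75×10⁻⁹)/(1.91) + (6.65×10⁻⁹)/(0.524) + (5.32×10⁻⁹)/(0.307)] = 324 V.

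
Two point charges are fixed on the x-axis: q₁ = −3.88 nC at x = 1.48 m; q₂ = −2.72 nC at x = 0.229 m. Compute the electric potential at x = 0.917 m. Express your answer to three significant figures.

-97.5 V

The total potential is the scalar sum of each charge's contribution, V = Σ kqᵢ/rᵢ.
Distances from the field point to each charge: r₁ = 0.563 m, r₂ = 0.688 m.
V = k[(-3.88×10⁻⁹)/(0.563) + (-2.72×10⁻⁹)/(0.688)] = -97.5 V.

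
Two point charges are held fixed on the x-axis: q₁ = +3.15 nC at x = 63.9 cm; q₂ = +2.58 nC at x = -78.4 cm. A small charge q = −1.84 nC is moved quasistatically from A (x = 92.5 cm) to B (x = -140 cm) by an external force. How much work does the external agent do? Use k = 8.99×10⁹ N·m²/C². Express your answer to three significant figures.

1.12×10⁻⁷ J

For quasistatic motion the external work equals the change in potential energy: W_ext = qΔV = q(V_B − V_A).
At A: distances to the source charges are 0.286 m, 1.71 m; V_A = Σ kqᵢ/rᵢ = 113 V.
At B: distances to the source charges are 2.04 m, 0.616 m; V_B = Σ kqᵢ/rᵢ = 51.5 V.
ΔV = V_B − V_A = -61.0 V.
W_ext = qΔV = (-1.84×10⁻⁹ C)(-61.0 V) = 1.12×10⁻⁷ J.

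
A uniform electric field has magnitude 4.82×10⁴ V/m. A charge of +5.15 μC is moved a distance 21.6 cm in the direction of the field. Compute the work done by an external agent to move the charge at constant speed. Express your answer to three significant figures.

The potential change for a displacement 21.6 cm in the direction of the field is ΔV = −Ed = -1.04×10⁴ V.
W_ext = qΔV = -0.0536 J.

-0.0536 J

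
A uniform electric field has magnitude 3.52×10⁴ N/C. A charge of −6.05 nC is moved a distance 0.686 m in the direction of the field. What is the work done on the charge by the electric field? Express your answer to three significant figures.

The potential change for a displacement 0.686 m in the direction of the field is ΔV = −Ed = -2.41×10⁴ V.
W_field = −qΔV = -1.46×10⁻⁴ J.

-1.46×10⁻⁴ J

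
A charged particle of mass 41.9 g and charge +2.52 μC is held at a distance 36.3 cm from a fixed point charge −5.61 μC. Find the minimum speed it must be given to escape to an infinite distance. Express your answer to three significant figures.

To just escape, total mechanical energy must reach zero at infinity: ½mv²_min + U = 0, so ½mv²_min = −U = |kQq|/r.
|U| = |kQq|/r = (8.99×10⁹ N·m²/C²)(5.61×10⁻⁶)(2.52×10⁻⁶)/(0.363) = 0.350 J.
v_min = √(2|U|/m) = √(2·0.350/0.0419) = 4.09 m/s.

4.09 m/s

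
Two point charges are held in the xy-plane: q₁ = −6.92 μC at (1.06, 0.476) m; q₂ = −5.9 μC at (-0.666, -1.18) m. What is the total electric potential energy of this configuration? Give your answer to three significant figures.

0.153 J

The work to assemble the configuration equals its total potential energy, U = Σ kqᵢqⱼ/rᵢⱼ over all pairs.
Pair separations: r₁₂ = 2.39 m.
U = (0.153) = 0.153 J.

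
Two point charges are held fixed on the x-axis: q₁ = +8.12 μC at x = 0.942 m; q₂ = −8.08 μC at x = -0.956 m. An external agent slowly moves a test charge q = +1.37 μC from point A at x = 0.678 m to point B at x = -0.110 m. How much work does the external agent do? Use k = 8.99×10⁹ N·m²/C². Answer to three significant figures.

For quasistatic motion the external work equals the change in potential energy: W_ext = qΔV = q(V_B − V_A).
At A: distances to the source charges are 0.264 m, 1.63 m; V_A = Σ kqᵢ/rᵢ = 2.32×10⁵ V.
At B: distances to the source charges are 1.05 m, 0.846 m; V_B = Σ kqᵢ/rᵢ = -1.65×10⁴ V.
ΔV = V_B − V_A = -2.49×10⁵ V.
W_ext = qΔV = (1.37×10⁻⁶ C)(-2.49×10⁵ V) = -0.340 J.

-0.340 J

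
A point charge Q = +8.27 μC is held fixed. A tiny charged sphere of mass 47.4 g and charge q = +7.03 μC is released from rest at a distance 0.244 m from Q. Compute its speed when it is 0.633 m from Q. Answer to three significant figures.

Only the electrostatic force acts, so mechanical energy is conserved: ½mv² = U₁ − U₂ = kQq(1/r₁ − 1/r₂).
U₁ − U₂ = (8.99×10⁹ N·m²/C²)(8.27×10⁻⁶ C)(7.03×10⁻⁶ C)(1/0.244 − 1/0.633) = 1.32 J.
v = √(2·1.32/0.0474) = 7.45 m/s.

7.45 m/s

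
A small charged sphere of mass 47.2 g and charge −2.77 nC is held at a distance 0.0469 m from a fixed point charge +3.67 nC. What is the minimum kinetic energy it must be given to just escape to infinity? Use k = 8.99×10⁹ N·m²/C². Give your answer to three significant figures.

1.95×10⁻⁶ J

To just escape, total mechanical energy must reach zero at infinity: ½mv²_min + U = 0, so ½mv²_min = −U = |kQq|/r.
|U| = |kQq|/r = (8.99×10⁹ N·m²/C²)(3.67×10⁻⁹)(2.77×10⁻⁹)/(0.0469) = 1.95×10⁻⁶ J.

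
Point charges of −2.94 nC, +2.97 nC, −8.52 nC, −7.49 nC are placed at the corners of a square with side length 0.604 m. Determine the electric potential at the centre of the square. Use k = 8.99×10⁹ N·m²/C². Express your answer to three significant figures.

-336 V

Electric potential is a scalar, so the contributions from each charge add algebraically: V = Σ kqᵢ/rᵢ.
The distance from each corner to the centre is a√2/2 = 0.427 m.
V = k[(-2.94×10⁻⁹)/(0.427) + (2.97×10⁻⁹)/(0.427) + (-8.52×10⁻⁹)/(0.427) + (-7.49×10⁻⁹)/(0.427)] = -336 V.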